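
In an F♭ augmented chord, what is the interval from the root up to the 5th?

augmented fifth

The chord tones of F♭aug (F♭ augmented) are F♭, A♭, C.
Root = F♭; 5th = C.
F♭ up to C is 8 semitones, a half step wider than a perfect fifth, so the interval is augmented.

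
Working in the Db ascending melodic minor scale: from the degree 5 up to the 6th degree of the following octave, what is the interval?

Spelling the Db ascending melodic minor scale: Db Eb Fb Gb Ab Bb C.
So we need the interval from Ab up to Bb.
Counting 9 letters and 14 half steps from Ab gives a major ninth.

major ninth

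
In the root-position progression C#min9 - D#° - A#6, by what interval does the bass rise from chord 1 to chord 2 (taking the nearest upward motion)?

major 2nd

The roots are C# and D#.
C# up to D# spans 2 letter names and 2 semitones — a major second.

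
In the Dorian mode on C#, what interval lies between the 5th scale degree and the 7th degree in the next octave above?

minor tenth

The scale runs C# D# E F# G# A# B.
The 5th scale degree is G# and the 7th scale degree (up an octave) is B.
From G# to B: 15 semitones over a tenth = minor.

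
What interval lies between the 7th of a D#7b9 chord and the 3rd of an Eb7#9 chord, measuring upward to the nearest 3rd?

The 7th of D#7b9 is C#; the 3rd of Eb7#9 is G.
5 letter names make it a fifth; at 6 semitones (a half step narrower than perfect) the quality is diminished.

diminished fifth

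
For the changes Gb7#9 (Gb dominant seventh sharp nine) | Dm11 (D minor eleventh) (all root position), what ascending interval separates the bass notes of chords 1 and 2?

augmented fifth

The roots are Gb and D.
Gb up to D is 8 semitones, a half step wider than a perfect fifth, so the interval is augmented.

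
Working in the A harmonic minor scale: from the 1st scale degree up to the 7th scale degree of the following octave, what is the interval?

major fourteenth

Spelling the A harmonic minor scale: A B C D E F G#.
1st scale degree = A; 7th scale degree (up an octave) = G#.
From A to G# is 23 semitones, exactly the major fourteenth.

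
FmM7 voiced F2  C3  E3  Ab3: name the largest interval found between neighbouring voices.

Adjacent intervals: F2→C3 = perfect fifth; C3→E3 = major third; E3→Ab3 = diminished fourth.
The largest is F2 to C3, a perfect fifth (7 semitones).

perfect 5th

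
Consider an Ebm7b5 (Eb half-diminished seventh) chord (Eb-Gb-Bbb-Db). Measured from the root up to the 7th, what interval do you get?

Root = Eb; 7th = Db.
7 letter names make it a seventh; at 10 semitones (a half step narrower than major) the quality is minor.

minor 7th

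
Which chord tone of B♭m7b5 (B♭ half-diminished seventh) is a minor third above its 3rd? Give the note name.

Fb

The chord tones of B♭ø7 are B♭-D♭-F♭-A♭.
The 3rd is D♭. A minor third above D♭ is F♭.
F♭ is the chord's 5th.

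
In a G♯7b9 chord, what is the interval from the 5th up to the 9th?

The chord tones of G♯7b9 are G♯ B♯ D♯ F♯ A.
5th = D♯; 9th = A.
From D♯ to A: 6 semitones over a fifth = diminished.

diminished fifth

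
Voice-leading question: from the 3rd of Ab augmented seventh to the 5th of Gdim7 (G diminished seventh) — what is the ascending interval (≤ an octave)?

Ab augmented seventh has C as its 3rd, and Gdim7 (G diminished seventh) has Db as its 5th.
From C to Db: 1 semitone over a second = minor.

minor second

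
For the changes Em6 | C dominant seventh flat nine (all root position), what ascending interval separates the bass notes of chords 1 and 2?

The roots are E and C.
From E to C: 8 semitones over a sixth = minor.

minor sixth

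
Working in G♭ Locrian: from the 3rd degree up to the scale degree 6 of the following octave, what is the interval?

G♭ locrian: G♭ A𝄫 B𝄫 C♭ D𝄫 E𝄫 F♭.
That puts B𝄫 below E𝄫.
B𝄫 up to E𝄫 spans 11 letter names and 17 semitones — a perfect eleventh.

perfect 11th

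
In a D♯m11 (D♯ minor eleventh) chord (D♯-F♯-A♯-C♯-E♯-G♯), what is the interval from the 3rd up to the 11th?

That puts F♯ below G♯.
F♯ up to G♯ spans 9 letter names and 14 semitones — a major ninth.

major ninth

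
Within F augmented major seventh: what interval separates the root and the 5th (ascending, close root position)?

augmented fifth

The chord tones of Fmaj7#5 are F A C♯ E.
Root = F; 5th = C♯.
From F to C♯: 8 semitones over a fifth = augmented.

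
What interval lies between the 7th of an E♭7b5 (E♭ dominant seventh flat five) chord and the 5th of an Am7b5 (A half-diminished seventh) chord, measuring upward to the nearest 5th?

The 7th of E♭7b5 (E♭ dominant seventh flat five) is D♭; the 5th of Am7b5 (A half-diminished seventh) is E♭.
From D♭ to E♭ is 2 semitones, exactly the major second.

M2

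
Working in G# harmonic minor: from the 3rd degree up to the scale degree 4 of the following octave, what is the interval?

M9

The scale runs G# A# B C# D# E F##.
So we need the interval from B up to C#.
B up to C# spans 9 letter names and 14 semitones — a major ninth.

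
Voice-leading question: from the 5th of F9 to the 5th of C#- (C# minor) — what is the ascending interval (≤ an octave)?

F9 has C as its 5th, and C#- (C# minor) has G# as its 5th.
From C to G#: 8 semitones over a fifth = augmented.

augmented fifth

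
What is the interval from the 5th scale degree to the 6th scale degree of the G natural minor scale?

G natural minor: G A Bb C D Eb F.
So we need the interval from D up to Eb.
D up to Eb is 1 semitone, a half step narrower than a major second, so the interval is minor.

minor 2nd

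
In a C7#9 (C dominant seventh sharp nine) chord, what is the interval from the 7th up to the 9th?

A3

C7#9 (C dominant seventh sharp nine) is spelled C–E–G–Bb–D#.
The 7th is Bb and the 9th is D#.
Bb up to D# is 5 semitones, a half step wider than a major third, so the interval is augmented.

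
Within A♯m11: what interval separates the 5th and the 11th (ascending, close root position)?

Spelling the chord: A♯-C♯-E♯-G♯-B♯-D♯.
5th = E♯; 11th = D♯.
From E♯ to D♯: 10 semitones over a seventh = minor.

minor 7th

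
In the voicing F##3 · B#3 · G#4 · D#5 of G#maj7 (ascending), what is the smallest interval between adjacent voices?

Adjacent intervals: F##3→B#3 = perfect fourth; B#3→G#4 = minor sixth; G#4→D#5 = perfect fifth.
The smallest is F##3 to B#3, a perfect fourth (5 semitones).

perfect fourth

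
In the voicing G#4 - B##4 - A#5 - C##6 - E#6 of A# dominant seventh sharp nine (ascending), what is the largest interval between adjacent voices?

diminished seventh

Adjacent intervals: G#4→B##4 = augmented third; B##4→A#5 = diminished seventh; A#5→C##6 = major third; C##6→E#6 = minor third.
The largest is B##4 to A#5, a diminished seventh (9 semitones).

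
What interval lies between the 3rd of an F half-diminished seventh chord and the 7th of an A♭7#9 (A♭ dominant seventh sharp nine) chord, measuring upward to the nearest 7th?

minor seventh

F half-diminished seventh has A♭ as its 3rd, and A♭7#9 (A♭ dominant seventh sharp nine) has G♭ as its 7th.
From A♭ to G♭: 10 semitones over a seventh = minor.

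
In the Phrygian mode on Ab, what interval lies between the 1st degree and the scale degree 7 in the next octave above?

The scale runs Ab Bbb Cb Db Eb Fb Gb.
The 1st degree is Ab and the degree 7 (up an octave) is Gb.
Ab up to Gb is 22 semitones, a half step narrower than a major fourteenth, so the interval is minor.

minor fourteenth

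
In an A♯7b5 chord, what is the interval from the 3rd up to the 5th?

diminished third

The chord tones of A♯ dominant seventh flat five are A♯-C𝄪-E-G♯.
3rd = C𝄪; 5th = E.
C𝄪 up to E is 2 semitones, a whole step narrower than a major third, so the interval is diminished.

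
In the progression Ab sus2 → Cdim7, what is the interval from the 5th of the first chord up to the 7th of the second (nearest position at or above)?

Ab sus2 has Eb as its 5th, and Cdim7 has Bbb as its 7th.
From Eb to Bbb: 6 semitones over a fifth = diminished.

d5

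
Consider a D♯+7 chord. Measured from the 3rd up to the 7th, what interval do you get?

D♯7#5 is spelled D♯, F𝄪, A𝄪, C♯.
So we need the interval from F𝄪 up to C♯.
F𝄪 up to C♯ is 6 semitones, a half step narrower than a perfect fifth, so the interval is diminished.

diminished fifth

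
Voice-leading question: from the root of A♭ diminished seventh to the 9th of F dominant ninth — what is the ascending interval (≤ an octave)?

The root of A♭ diminished seventh is A♭; the 9th of F dominant ninth is G.
A♭ up to G spans 7 letter names and 11 semitones — a major seventh.

major 7th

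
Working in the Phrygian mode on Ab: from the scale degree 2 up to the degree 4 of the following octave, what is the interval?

Ab phrygian: Ab Bbb Cb Db Eb Fb Gb.
That puts Bbb below Db.
Bbb up to Db spans 10 letter names and 16 semitones — a major tenth.

major tenth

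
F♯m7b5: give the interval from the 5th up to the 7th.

major third

F♯ø7: F♯-A-C-E.
That puts C below E.
From C to E is 4 semitones, exactly the major third.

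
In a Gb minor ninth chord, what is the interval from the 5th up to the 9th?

perfect 5th

Gbmin9 is spelled Gb, Bbb, Db, Fb, Ab.
5th = Db; 9th = Ab.
Counting 5 letters and 7 half steps from Db gives a perfect fifth.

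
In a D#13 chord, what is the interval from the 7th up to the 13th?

M7

D# dominant thirteenth: D#, F##, A#, C#, E#, B#.
The 7th is C# and the 13th is B#.
From C# to B# is 11 semitones, exactly the major seventh.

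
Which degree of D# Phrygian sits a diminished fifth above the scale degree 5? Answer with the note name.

The scale is D# E F# G# A# B C#.
The scale degree 5 is A#; a diminished fifth above that is E — scale degree 2.

E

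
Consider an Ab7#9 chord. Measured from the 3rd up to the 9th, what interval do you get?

major seventh

The chord tones of Ab dominant seventh sharp nine are Ab C Eb Gb B.
That puts C below B.
From C to B is 11 semitones, exactly the major seventh.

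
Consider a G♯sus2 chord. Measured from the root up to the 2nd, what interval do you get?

major 2nd

G♯sus2 is spelled G♯–A♯–D♯.
So we need the interval from G♯ up to A♯.
From G♯ to A♯ is 2 semitones, exactly the major second.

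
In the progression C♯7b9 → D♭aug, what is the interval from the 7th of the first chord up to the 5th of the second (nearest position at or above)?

C♯7b9 has B as its 7th, and D♭aug has A as its 5th.
From B to A: 10 semitones over a seventh = minor.

minor seventh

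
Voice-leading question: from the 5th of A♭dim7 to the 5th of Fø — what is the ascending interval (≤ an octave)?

major 6th

The 5th of A♭dim7 is E𝄫; the 5th of Fø is C♭.
From E𝄫 to C♭ is 9 semitones, exactly the major sixth.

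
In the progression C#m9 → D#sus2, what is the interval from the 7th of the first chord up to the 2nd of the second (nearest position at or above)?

The 7th of C#m9 is B; the 2nd of D#sus2 is E#.
4 letter names make it a fourth; at 6 semitones (a half step wider than perfect) the quality is augmented.

augmented fourth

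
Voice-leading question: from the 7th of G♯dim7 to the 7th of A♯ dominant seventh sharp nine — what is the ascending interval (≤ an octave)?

augmented second

G♯dim7 has F as its 7th, and A♯ dominant seventh sharp nine has G♯ as its 7th.
From F to G♯: 3 semitones over a second = augmented.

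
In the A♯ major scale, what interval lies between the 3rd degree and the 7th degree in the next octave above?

A♯ major: A♯ B♯ C𝄪 D♯ E♯ F𝄪 G𝄪.
The 3rd degree is C𝄪 and the degree 7 (up an octave) is G𝄪.
Counting 12 letters and 19 half steps from C𝄪 gives a perfect twelfth.

perfect 12th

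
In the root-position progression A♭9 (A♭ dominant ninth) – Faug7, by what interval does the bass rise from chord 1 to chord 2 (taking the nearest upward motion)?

The roots are A♭ and F.
Counting 6 letters and 9 half steps from A♭ gives a major sixth.

major sixth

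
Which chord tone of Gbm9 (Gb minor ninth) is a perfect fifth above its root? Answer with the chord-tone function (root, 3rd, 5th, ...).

Spelling the chord: Gb, Bbb, Db, Fb, Ab.
The root is Gb. A perfect fifth above Gb is Db.
Db is the chord's 5th.

5th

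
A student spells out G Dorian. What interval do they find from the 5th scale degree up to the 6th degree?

Spelling G Dorian: G A Bb C D E F.
So we need the interval from D up to E.
D up to E spans 2 letter names and 2 semitones — a major second.

major 2nd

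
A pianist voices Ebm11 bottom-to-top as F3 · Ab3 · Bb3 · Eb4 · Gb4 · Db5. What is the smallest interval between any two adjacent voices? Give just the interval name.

Adjacent intervals: F3→Ab3 = minor third; Ab3→Bb3 = major second; Bb3→Eb4 = perfect fourth; Eb4→Gb4 = minor third; Gb4→Db5 = perfect fifth.
The smallest is Ab3 to Bb3, a major second (2 semitones).

M2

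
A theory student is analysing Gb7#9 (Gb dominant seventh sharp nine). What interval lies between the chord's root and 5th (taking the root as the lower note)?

perfect fifth

Spelling the chord: Gb Bb Db Fb A.
The root is Gb and the 5th is Db.
Counting 5 letters and 7 half steps from Gb gives a perfect fifth.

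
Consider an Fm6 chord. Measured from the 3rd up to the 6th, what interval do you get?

The chord tones of F minor sixth are F, Ab, C, D.
The 3rd is Ab and the 6th is D.
4 letter names make it a fourth; at 6 semitones (a half step wider than perfect) the quality is augmented.

augmented 4th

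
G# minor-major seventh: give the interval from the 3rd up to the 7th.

augmented 5th

G#m(maj7) (G# minor-major seventh) is spelled G#, B, D#, F##.
That puts B below F##.
5 letter names make it a fifth; at 8 semitones (a half step wider than perfect) the quality is augmented.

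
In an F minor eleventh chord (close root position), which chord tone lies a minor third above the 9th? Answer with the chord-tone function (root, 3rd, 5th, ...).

Fm11 is spelled F A♭ C E♭ G B♭.
The 9th is G. A minor third above G is B♭.
B♭ is the chord's 11th.

11th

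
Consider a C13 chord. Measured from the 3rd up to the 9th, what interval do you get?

minor seventh

The chord tones of C13 are C–E–G–B♭–D–A.
That puts E below D.
From E to D: 10 semitones over a seventh = minor.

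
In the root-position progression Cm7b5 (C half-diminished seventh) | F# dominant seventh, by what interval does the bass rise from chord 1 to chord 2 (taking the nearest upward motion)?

A4

The roots are C and F#.
From C to F#: 6 semitones over a fourth = augmented.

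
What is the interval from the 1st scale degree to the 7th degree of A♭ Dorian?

minor 7th

A♭ dorian: A♭ B♭ C♭ D♭ E♭ F G♭.
The 1st scale degree is A♭ and the degree 7 is G♭.
7 letter names make it a seventh; at 10 semitones (a half step narrower than major) the quality is minor.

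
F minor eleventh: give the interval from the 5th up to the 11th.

minor 7th

The chord tones of F minor eleventh are F, Ab, C, Eb, G, Bb.
The 5th is C and the 11th is Bb.
From C to Bb: 10 semitones over a seventh = minor.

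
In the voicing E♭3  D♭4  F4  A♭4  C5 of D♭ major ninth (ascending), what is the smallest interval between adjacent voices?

Adjacent intervals: E♭3→D♭4 = minor seventh; D♭4→F4 = major third; F4→A♭4 = minor third; A♭4→C5 = major third.
The smallest is F4 to A♭4, a minor third (3 semitones).

minor third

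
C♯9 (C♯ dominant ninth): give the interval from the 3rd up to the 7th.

d5

C♯9 is spelled C♯-E♯-G♯-B-D♯.
So we need the interval from E♯ up to B.
From E♯ to B: 6 semitones over a fifth = diminished.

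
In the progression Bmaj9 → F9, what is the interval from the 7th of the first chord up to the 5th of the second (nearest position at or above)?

Bmaj9 has A# as its 7th, and F9 has C as its 5th.
3 letter names make it a third; at 2 semitones (a whole step narrower than major) the quality is diminished.

diminished third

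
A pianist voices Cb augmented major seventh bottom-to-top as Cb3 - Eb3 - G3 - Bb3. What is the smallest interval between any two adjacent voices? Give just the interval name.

Adjacent intervals: Cb3→Eb3 = major third; Eb3→G3 = major third; G3→Bb3 = minor third.
The smallest is G3 to Bb3, a minor third (3 semitones).

minor third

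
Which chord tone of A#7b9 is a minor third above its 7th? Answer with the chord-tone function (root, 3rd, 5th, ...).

9th

Spelling the chord: A#-C##-E#-G#-B.
The 7th is G#. A minor third above G# is B.
B is the chord's 9th.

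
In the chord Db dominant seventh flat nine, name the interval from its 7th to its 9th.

Spelling the chord: Db–F–Ab–Cb–Ebb.
7th = Cb; 9th = Ebb.
3 letter names make it a third; at 3 semitones (a half step narrower than major) the quality is minor.

minor 3rd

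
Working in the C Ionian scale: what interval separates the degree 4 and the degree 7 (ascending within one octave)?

augmented fourth

The scale runs C D E F G A B.
Degree 4 = F; degree 7 = B.
4 letter names make it a fourth; at 6 semitones (a half step wider than perfect) the quality is augmented.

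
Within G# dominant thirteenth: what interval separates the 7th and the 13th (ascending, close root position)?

major 7th

G#13 (G# dominant thirteenth): G# B# D# F# A# E#.
The 7th is F# and the 13th is E#.
From F# to E# is 11 semitones, exactly the major seventh.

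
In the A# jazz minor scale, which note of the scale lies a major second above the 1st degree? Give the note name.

The scale is A# B# C# D# E# F## G##.
The 1st degree is A#; a major second above that is B# — scale degree 2.

B#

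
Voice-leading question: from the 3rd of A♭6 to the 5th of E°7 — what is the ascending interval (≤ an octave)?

A♭6 has C as its 3rd, and E°7 has B♭ as its 5th.
C up to B♭ is 10 semitones, a half step narrower than a major seventh, so the interval is minor.

minor seventh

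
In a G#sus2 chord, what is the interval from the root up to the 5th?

G#sus2 is spelled G# A# D#.
Root = G#; 5th = D#.
From G# to D# is 7 semitones, exactly the perfect fifth.

perfect 5th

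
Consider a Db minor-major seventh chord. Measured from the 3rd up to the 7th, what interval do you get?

The chord tones of Db minor-major seventh are Db–Fb–Ab–C.
So we need the interval from Fb up to C.
From Fb to C: 8 semitones over a fifth = augmented.

augmented fifth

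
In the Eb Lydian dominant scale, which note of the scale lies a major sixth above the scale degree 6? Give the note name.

The scale is Eb F G A Bb C Db.
The scale degree 6 is C; a major sixth above that is A — scale degree 4.

A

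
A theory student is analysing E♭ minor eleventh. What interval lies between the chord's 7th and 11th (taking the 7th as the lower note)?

The chord tones of E♭m11 are E♭-G♭-B♭-D♭-F-A♭.
7th = D♭; 11th = A♭.
Counting 5 letters and 7 half steps from D♭ gives a perfect fifth.

perfect fifth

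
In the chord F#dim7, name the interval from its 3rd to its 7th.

F# diminished seventh is spelled F#-A-C-Eb.
3rd = A; 7th = Eb.
5 letter names make it a fifth; at 6 semitones (a half step narrower than perfect) the quality is diminished.

diminished fifth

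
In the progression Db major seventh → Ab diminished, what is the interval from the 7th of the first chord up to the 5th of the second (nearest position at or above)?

Db major seventh has C as its 7th, and Ab diminished has Ebb as its 5th.
From C to Ebb: 2 semitones over a third = diminished.

diminished third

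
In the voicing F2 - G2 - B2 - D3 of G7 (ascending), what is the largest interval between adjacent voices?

Adjacent intervals: F2→G2 = major second; G2→B2 = major third; B2→D3 = minor third.
The largest is G2 to B2, a major third (4 semitones).

major third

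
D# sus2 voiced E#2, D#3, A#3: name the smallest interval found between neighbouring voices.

perfect fifth

Adjacent intervals: E#2→D#3 = minor seventh; D#3→A#3 = perfect fifth.
The smallest is D#3 to A#3, a perfect fifth (7 semitones).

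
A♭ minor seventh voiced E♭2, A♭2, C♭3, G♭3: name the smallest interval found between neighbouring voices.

Adjacent intervals: E♭2→A♭2 = perfect fourth; A♭2→C♭3 = minor third; C♭3→G♭3 = perfect fifth.
The smallest is A♭2 to C♭3, a minor third (3 semitones).

minor third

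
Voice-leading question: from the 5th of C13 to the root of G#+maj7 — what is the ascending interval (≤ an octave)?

C13 has G as its 5th, and G#+maj7 has G# as its root.
G up to G# is 1 semitone, a half step wider than a perfect unison, so the interval is augmented.

A1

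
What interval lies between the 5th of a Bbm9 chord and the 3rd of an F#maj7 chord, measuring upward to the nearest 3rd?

Bbm9 has F as its 5th, and F#maj7 has A# as its 3rd.
From F to A#: 5 semitones over a third = augmented.

A3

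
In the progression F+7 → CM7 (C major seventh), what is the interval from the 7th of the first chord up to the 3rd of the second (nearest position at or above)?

F+7 has E♭ as its 7th, and CM7 (C major seventh) has E as its 3rd.
1 letter names make it a unison; at 1 semitone (a half step wider than perfect) the quality is augmented.

augmented unison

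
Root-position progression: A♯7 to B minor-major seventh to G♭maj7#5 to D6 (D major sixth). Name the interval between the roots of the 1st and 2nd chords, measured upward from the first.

The roots are A♯ and B.
From A♯ to B: 1 semitone over a second = minor.

minor 2nd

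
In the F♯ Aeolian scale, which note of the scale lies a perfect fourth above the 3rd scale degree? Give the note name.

The scale is F♯ G♯ A B C♯ D E.
The 3rd scale degree is A; a perfect fourth above that is D — scale degree 6.

D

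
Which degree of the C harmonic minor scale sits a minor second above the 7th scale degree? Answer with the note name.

The scale is C D Eb F G Ab B.
The 7th scale degree is B; a minor second above that is C — scale degree 1.

C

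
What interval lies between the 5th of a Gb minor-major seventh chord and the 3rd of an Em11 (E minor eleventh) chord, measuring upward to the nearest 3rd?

The 5th of Gb minor-major seventh is Db; the 3rd of Em11 (E minor eleventh) is G.
From Db to G: 6 semitones over a fourth = augmented.

augmented 4th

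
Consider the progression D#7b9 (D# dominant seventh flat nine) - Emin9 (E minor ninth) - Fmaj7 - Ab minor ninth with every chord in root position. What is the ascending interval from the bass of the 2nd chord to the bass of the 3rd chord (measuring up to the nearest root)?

minor 2nd

The roots are E and F.
From E to F: 1 semitone over a second = minor.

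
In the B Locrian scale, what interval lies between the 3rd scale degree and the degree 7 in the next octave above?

The scale runs B C D E F G A.
That puts D below A.
D up to A spans 12 letter names and 19 semitones — a perfect twelfth.

perfect twelfth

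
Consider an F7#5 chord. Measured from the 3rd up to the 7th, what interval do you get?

F augmented seventh is spelled F-A-C♯-E♭.
So we need the interval from A up to E♭.
5 letter names make it a fifth; at 6 semitones (a half step narrower than perfect) the quality is diminished.
This 3–7 tritone is the characteristic tension at the heart of the dominant sound.

diminished fifth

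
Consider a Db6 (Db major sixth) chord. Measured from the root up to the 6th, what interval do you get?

major sixth

Db6: Db–F–Ab–Bb.
So we need the interval from Db up to Bb.
Counting 6 letters and 9 half steps from Db gives a major sixth.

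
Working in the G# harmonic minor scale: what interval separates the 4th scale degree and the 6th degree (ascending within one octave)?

minor 3rd

The scale runs G# A# B C# D# E F##.
That puts C# below E.
C# up to E is 3 semitones, a half step narrower than a major third, so the interval is minor.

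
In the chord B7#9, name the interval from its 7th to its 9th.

Spelling the chord: B–D#–F#–A–C##.
The 7th is A and the 9th is C##.
A up to C## is 5 semitones, a half step wider than a major third, so the interval is augmented.

augmented third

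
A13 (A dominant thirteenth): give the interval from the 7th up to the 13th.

M7

Spelling the chord: A-C#-E-G-B-F#.
The 7th is G and the 13th is F#.
G up to F# spans 7 letter names and 11 semitones — a major seventh.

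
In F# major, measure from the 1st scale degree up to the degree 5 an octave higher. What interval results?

perfect twelfth

F# major: F# G# A# B C# D# E#.
That puts F# below C#.
F# up to C# spans 12 letter names and 19 semitones — a perfect twelfth.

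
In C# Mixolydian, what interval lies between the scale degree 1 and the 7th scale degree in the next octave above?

minor fourteenth

The scale runs C# D# E# F# G# A# B.
The scale degree 1 is C# and the degree 7 (up an octave) is B.
C# up to B is 22 semitones, a half step narrower than a major fourteenth, so the interval is minor.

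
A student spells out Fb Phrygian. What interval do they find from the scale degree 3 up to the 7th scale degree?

Fb phrygian: Fb Gbb Abb Bbb Cb Dbb Ebb.
That puts Abb below Ebb.
Counting 5 letters and 7 half steps from Abb gives a perfect fifth.

perfect fifth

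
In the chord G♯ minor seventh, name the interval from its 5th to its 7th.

Spelling the chord: G♯, B, D♯, F♯.
5th = D♯; 7th = F♯.
D♯ up to F♯ is 3 semitones, a half step narrower than a major third, so the interval is minor.

m3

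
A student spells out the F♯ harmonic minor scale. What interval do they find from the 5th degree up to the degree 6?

m2

F♯ harmonic minor: F♯ G♯ A B C♯ D E♯.
So we need the interval from C♯ up to D.
2 letter names make it a second; at 1 semitone (a half step narrower than major) the quality is minor.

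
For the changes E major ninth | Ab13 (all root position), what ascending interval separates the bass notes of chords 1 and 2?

diminished 4th

The roots are E and Ab.
E up to Ab is 4 semitones, a half step narrower than a perfect fourth, so the interval is diminished.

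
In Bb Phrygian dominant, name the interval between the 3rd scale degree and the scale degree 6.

The scale runs Bb Cb D Eb F Gb Ab.
The 3rd scale degree is D and the 6th scale degree is Gb.
4 letter names make it a fourth; at 4 semitones (a half step narrower than perfect) the quality is diminished.

d4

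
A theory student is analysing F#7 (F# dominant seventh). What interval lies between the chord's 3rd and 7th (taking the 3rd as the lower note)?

diminished fifth

Spelling the chord: F#-A#-C#-E.
So we need the interval from A# up to E.
From A# to E: 6 semitones over a fifth = diminished.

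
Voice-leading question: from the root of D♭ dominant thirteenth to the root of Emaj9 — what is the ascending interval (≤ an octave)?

D♭ dominant thirteenth has D♭ as its root, and Emaj9 has E as its root.
D♭ up to E is 3 semitones, a half step wider than a major second, so the interval is augmented.

augmented second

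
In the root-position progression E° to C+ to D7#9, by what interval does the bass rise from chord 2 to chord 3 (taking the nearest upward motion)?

major second

The roots are C and D.
From C to D is 2 semitones, exactly the major second.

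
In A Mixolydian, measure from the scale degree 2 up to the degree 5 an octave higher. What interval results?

A mixolydian: A B C# D E F# G.
Scale degree 2 = B; degree 5 (up an octave) = E.
From B to E is 17 semitones, exactly the perfect eleventh.

perfect 11th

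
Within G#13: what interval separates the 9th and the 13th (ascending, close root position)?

perfect fifth

The chord tones of G#13 are G#, B#, D#, F#, A#, E#.
9th = A#; 13th = E#.
Counting 5 letters and 7 half steps from A# gives a perfect fifth.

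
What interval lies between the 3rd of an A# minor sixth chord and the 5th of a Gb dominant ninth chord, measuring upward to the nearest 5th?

A# minor sixth has C# as its 3rd, and Gb dominant ninth has Db as its 5th.
From C# to Db: 0 semitones over a second = diminished.

diminished 2nd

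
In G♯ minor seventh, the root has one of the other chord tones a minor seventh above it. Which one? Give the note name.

G♯m7 (G♯ minor seventh): G♯-B-D♯-F♯.
The root is G♯. A minor seventh above G♯ is F♯.
F♯ is the chord's 7th.

F#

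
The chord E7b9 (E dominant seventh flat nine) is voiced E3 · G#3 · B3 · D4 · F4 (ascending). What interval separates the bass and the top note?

minor 9th

The outer voices are E3 and F4.
9 letter names make it a ninth; at 13 semitones (a half step narrower than major) the quality is minor.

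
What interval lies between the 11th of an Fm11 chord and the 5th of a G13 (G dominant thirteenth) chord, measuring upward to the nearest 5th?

Fm11 has Bb as its 11th, and G13 (G dominant thirteenth) has D as its 5th.
Bb up to D spans 3 letter names and 4 semitones — a major third.

M3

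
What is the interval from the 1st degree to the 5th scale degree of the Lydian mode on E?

E lydian: E F# G# A# B C# D#.
That puts E below B.
E up to B spans 5 letter names and 7 semitones — a perfect fifth.

perfect 5th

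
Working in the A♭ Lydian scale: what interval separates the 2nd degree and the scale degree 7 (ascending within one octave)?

major sixth

A♭ lydian: A♭ B♭ C D E♭ F G.
The 2nd degree is B♭ and the scale degree 7 is G.
From B♭ to G is 9 semitones, exactly the major sixth.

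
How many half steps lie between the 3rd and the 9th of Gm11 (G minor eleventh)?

11

The chord tones of Gm11 are G, B♭, D, F, A, C.
B♭ to A is a major seventh: 11 semitones.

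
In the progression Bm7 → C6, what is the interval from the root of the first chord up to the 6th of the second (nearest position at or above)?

The root of Bm7 is B; the 6th of C6 is A.
B up to A is 10 semitones, a half step narrower than a major seventh, so the interval is minor.

m7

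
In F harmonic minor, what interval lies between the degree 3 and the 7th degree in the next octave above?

The scale runs F G Ab Bb C Db E.
Degree 3 = Ab; 7th degree (up an octave) = E.
Ab up to E is 20 semitones, a half step wider than a perfect twelfth, so the interval is augmented.

augmented twelfth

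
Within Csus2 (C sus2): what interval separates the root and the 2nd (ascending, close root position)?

major second

Csus2 (C sus2) is spelled C–D–G.
Root = C; 2nd = D.
Counting 2 letters and 2 half steps from C gives a major second.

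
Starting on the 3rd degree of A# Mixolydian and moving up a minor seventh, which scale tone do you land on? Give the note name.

B#

The scale is A# B# C## D# E# F## G#.
The 3rd degree is C##; a minor seventh above that is B# — scale degree 2.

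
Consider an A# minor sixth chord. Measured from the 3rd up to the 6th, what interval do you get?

augmented fourth

A# minor sixth: A#–C#–E#–F##.
So we need the interval from C# up to F##.
C# up to F## is 6 semitones, a half step wider than a perfect fourth, so the interval is augmented.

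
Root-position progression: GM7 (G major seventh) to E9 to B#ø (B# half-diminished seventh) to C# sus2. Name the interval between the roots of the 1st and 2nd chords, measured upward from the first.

major 6th

The roots are G and E.
From G to E is 9 semitones, exactly the major sixth.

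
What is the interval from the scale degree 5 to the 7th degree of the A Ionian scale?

The scale runs A B C# D E F# G#.
Scale degree 5 = E; degree 7 = G#.
Counting 3 letters and 4 half steps from E gives a major third.

major 3rd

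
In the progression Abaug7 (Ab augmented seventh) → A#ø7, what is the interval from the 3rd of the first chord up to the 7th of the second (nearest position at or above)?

The 3rd of Abaug7 (Ab augmented seventh) is C; the 7th of A#ø7 is G#.
5 letter names make it a fifth; at 8 semitones (a half step wider than perfect) the quality is augmented.

A5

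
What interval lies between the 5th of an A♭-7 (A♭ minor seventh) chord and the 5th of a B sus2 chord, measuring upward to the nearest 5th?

augmented 2nd

The 5th of A♭-7 (A♭ minor seventh) is E♭; the 5th of B sus2 is F♯.
2 letter names make it a second; at 3 semitones (a half step wider than major) the quality is augmented.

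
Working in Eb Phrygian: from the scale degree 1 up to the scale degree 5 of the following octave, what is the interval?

perfect twelfth

The scale runs Eb Fb Gb Ab Bb Cb Db.
That puts Eb below Bb.
Counting 12 letters and 19 half steps from Eb gives a perfect twelfth.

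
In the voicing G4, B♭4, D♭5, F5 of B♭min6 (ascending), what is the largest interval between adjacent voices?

major 3rd

Adjacent intervals: G4→B♭4 = minor third; B♭4→D♭5 = minor third; D♭5→F5 = major third.
The largest is D♭5 to F5, a major third (4 semitones).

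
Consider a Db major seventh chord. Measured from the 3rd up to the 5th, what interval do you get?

The chord tones of DbM7 are Db-F-Ab-C.
3rd = F; 5th = Ab.
F up to Ab is 3 semitones, a half step narrower than a major third, so the interval is minor.

minor third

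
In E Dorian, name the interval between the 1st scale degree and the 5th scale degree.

The scale runs E F# G A B C# D.
1st scale degree = E; 5th scale degree = B.
E up to B spans 5 letter names and 7 semitones — a perfect fifth.

perfect fifth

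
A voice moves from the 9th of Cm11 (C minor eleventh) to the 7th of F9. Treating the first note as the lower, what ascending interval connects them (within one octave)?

minor 2nd

The 9th of Cm11 (C minor eleventh) is D; the 7th of F9 is Eb.
D up to Eb is 1 semitone, a half step narrower than a major second, so the interval is minor.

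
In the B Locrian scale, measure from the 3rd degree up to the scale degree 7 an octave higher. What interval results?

Spelling the B Locrian scale: B C D E F G A.
The 3rd degree is D and the degree 7 (up an octave) is A.
Counting 12 letters and 19 half steps from D gives a perfect twelfth.

P12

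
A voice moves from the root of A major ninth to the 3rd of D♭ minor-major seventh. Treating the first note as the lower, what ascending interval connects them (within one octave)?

The root of A major ninth is A; the 3rd of D♭ minor-major seventh is F♭.
From A to F♭: 7 semitones over a sixth = diminished.

diminished sixth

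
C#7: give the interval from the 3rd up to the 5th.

minor third

C#7 (C# dominant seventh): C# E# G# B.
That puts E# below G#.
From E# to G#: 3 semitones over a third = minor.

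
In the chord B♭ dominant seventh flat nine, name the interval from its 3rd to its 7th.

diminished fifth

B♭7b9: B♭–D–F–A♭–C♭.
3rd = D; 7th = A♭.
5 letter names make it a fifth; at 6 semitones (a half step narrower than perfect) the quality is diminished.
This 3–7 tritone is the characteristic tension at the heart of the dominant sound.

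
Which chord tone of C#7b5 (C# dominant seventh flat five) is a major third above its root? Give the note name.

E#

The chord tones of C#7b5 (C# dominant seventh flat five) are C# E# G B.
The root is C#. A major third above C# is E#.
E# is the chord's 3rd.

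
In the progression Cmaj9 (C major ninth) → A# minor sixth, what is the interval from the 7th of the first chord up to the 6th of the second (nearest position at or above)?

The 7th of Cmaj9 (C major ninth) is B; the 6th of A# minor sixth is F##.
5 letter names make it a fifth; at 8 semitones (a half step wider than perfect) the quality is augmented.

augmented fifth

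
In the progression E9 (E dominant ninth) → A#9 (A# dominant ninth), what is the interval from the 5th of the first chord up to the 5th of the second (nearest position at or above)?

augmented 4th

The 5th of E9 (E dominant ninth) is B; the 5th of A#9 (A# dominant ninth) is E#.
B up to E# is 6 semitones, a half step wider than a perfect fourth, so the interval is augmented.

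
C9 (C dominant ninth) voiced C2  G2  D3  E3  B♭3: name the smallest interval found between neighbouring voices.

Adjacent intervals: C2→G2 = perfect fifth; G2→D3 = perfect fifth; D3→E3 = major second; E3→B♭3 = diminished fifth.
The smallest is D3 to E3, a major second (2 semitones).

major second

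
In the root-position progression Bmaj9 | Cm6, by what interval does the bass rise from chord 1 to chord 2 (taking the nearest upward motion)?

The roots are B and C.
B up to C is 1 semitone, a half step narrower than a major second, so the interval is minor.

m2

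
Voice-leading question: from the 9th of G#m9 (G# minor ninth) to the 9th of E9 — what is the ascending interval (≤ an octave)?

The 9th of G#m9 (G# minor ninth) is A#; the 9th of E9 is F#.
6 letter names make it a sixth; at 8 semitones (a half step narrower than major) the quality is minor.

m6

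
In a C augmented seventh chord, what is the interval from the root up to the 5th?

Spelling the chord: C E G# Bb.
Root = C; 5th = G#.
5 letter names make it a fifth; at 8 semitones (a half step wider than perfect) the quality is augmented.

augmented fifth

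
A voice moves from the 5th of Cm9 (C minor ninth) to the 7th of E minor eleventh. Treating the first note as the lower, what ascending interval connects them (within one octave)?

P5

Cm9 (C minor ninth) has G as its 5th, and E minor eleventh has D as its 7th.
Counting 5 letters and 7 half steps from G gives a perfect fifth.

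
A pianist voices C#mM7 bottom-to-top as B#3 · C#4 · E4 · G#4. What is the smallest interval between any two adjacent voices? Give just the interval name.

Adjacent intervals: B#3→C#4 = minor second; C#4→E4 = minor third; E4→G#4 = major third.
The smallest is B#3 to C#4, a minor second (1 semitone).

m2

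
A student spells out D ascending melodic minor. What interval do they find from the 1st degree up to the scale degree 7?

major seventh

The scale runs D E F G A B C#.
So we need the interval from D up to C#.
Counting 7 letters and 11 half steps from D gives a major seventh.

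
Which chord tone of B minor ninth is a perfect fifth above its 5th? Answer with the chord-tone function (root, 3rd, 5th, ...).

Bmin9 is spelled B D F♯ A C♯.
The 5th is F♯. A perfect fifth above F♯ is C♯.
C♯ is the chord's 9th.

9th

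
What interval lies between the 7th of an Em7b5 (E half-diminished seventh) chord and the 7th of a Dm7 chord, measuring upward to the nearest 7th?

The 7th of Em7b5 (E half-diminished seventh) is D; the 7th of Dm7 is C.
From D to C: 10 semitones over a seventh = minor.

minor seventh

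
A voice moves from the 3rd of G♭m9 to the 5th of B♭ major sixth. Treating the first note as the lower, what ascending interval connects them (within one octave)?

augmented fifth

G♭m9 has B𝄫 as its 3rd, and B♭ major sixth has F as its 5th.
5 letter names make it a fifth; at 8 semitones (a half step wider than perfect) the quality is augmented.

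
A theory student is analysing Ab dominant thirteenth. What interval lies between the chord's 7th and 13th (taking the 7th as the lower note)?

major seventh

Spelling the chord: Ab, C, Eb, Gb, Bb, F.
So we need the interval from Gb up to F.
Gb up to F spans 7 letter names and 11 semitones — a major seventh.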